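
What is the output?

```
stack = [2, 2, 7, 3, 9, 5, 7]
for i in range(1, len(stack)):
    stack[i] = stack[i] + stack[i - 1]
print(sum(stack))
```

i=1: stack[1] = 2+2 = 4 → [2, 4, 7, 3, 9, 5, 7]
i=2: stack[2] = 7+4 = 11 → [2, 4, 11, 3, 9, 5, 7]
i=3: stack[3] = 3+11 = 14 → [2, 4, 11, 14, 9, 5, 7]
i=4: stack[4] = 9+14 = 23 → [2, 4, 11, 14, 23, 5, 7]
i=5: stack[5] = 5+23 = 28 → [2, 4, 11, 14, 23, 28, 7]
i=6: stack[6] = 7+28 = 35 → [2, 4, 11, 14, 23, 28, 35]
sum = 117

117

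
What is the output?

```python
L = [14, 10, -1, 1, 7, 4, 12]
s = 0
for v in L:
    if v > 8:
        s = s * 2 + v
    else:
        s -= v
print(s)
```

66

v=14: >8, s = 0*2+14 = 14
v=10: >8, s = 14*2+10 = 38
v=-1: not >8, s = 38-(-1) = 39
v=1: not >8, s = 39-1 = 38
v=7: not >8, s = 38-7 = 31
v=4: not >8, s = 31-4 = 27
v=12: >8, s = 27*2+12 = 66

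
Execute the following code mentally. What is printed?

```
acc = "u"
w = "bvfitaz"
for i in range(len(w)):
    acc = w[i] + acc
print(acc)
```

i=0: prepend 'b' → 'bu'
i=1: prepend 'v' → 'vbu'
i=2: prepend 'f' → 'fvbu'
i=3: prepend 'i' → 'ifvbu'
i=4: prepend 't' → 'tifvbu'
i=5: prepend 'a' → 'atifvbu'
i=6: prepend 'z' → 'zatifvbu'

zatifvbu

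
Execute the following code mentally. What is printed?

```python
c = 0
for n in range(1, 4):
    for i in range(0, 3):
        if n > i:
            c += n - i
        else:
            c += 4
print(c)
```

n=1,i=0: 1>0, c = 0+1 = 1
n=1,i=1: not 1>1, c = 1+4 = 5
n=1,i=2: not 1>2, c = 5+4 = 9
n=2,i=0: 2>0, c = 9+2 = 11
n=2,i=1: 2>1, c = 11+1 = 12
n=2,i=2: not 2>2, c = 12+4 = 16
n=3,i=0: 3>0, c = 16+3 = 19
n=3,i=1: 3>1, c = 19+2 = 21
n=3,i=2: 3>2, c = 21+1 = 22

22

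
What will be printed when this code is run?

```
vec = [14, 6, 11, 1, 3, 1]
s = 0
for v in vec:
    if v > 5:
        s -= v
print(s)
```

v=14: >5, s = 0-14 = -14
v=6: >5, s = (-14)-6 = -20
v=11: >5, s = (-20)-11 = -31
v=1: not >5
v=3: not >5
v=1: not >5

-31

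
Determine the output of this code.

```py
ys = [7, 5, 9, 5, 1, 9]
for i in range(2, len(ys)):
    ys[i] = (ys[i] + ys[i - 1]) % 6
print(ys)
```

i=2: ys[2] = (9+5)%6 = 2 → [7, 5, 2, 5, 1, 9]
i=3: ys[3] = (5+2)%6 = 1 → [7, 5, 2, 1, 1, 9]
i=4: ys[4] = (1+1)%6 = 2 → [7, 5, 2, 1, 2, 9]
i=5: ys[5] = (9+2)%6 = 5 → [7, 5, 2, 1, 2, 5]

[7, 5, 2, 1, 2, 5]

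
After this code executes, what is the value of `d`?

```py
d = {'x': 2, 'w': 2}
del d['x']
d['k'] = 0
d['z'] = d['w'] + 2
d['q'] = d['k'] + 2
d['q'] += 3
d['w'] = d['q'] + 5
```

{'w': 10, 'k': 0, 'z': 4, 'q': 5}

del 'x' → {'w': 2}
d['k'] = 0 → {'w': 2, 'k': 0}
d['z'] = d['w']+2 = 4 → {'w': 2, 'k': 0, 'z': 4}
d['q'] = d['k']+2 = 2 → {'w': 2, 'k': 0, 'z': 4, 'q': 2}
d['q'] = 2+3 = 5 → {'w': 2, 'k': 0, 'z': 4, 'q': 5}
d['w'] = d['q']+5 = 10 → {'w': 10, 'k': 0, 'z': 4, 'q': 5}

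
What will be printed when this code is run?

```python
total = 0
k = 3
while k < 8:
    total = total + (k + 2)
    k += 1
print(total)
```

k=3: total = 0+5 = 5
k=4: total = 5+6 = 11
k=5: total = 11+7 = 18
k=6: total = 18+8 = 26
k=7: total = 26+9 = 35

35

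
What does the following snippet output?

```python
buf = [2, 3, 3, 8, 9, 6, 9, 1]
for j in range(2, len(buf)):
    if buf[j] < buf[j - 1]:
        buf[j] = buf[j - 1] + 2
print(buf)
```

j=2: 3>=3, unchanged → [2, 3, 3, 8, 9, 6, 9, 1]
j=3: 8>=3, unchanged → [2, 3, 3, 8, 9, 6, 9, 1]
j=4: 9>=8, unchanged → [2, 3, 3, 8, 9, 6, 9, 1]
j=5: 6<9, buf[5] = 9+2 = 11 → [2, 3, 3, 8, 9, 11, 9, 1]
j=6: 9<11, buf[6] = 11+2 = 13 → [2, 3, 3, 8, 9, 11, 13, 1]
j=7: 1<13, buf[7] = 13+2 = 15 → [2, 3, 3, 8, 9, 11, 13, 15]

[2, 3, 3, 8, 9, 11, 13, 15]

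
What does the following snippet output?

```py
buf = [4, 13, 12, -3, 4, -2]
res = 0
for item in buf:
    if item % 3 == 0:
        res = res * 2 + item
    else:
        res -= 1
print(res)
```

11

item=4: not %3==0, res = 0-1 = -1
item=13: not %3==0, res = (-1)-1 = -2
item=12: %3==0, res = (-2)*2+12 = 8
item=-3: %3==0, res = 8*2+(-3) = 13
item=4: not %3==0, res = 13-1 = 12
item=-2: not %3==0, res = 12-1 = 11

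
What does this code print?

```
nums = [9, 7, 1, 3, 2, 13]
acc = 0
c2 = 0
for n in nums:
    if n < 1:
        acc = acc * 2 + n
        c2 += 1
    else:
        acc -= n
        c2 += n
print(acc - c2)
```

-70

n=9: not <1, acc = 0-9 = -9; c2=9
n=7: not <1, acc = (-9)-7 = -16; c2=16
n=1: not <1, acc = (-16)-1 = -17; c2=17
n=3: not <1, acc = (-17)-3 = -20; c2=20
n=2: not <1, acc = (-20)-2 = -22; c2=22
n=13: not <1, acc = (-22)-13 = -35; c2=35
acc-c2 = (-35)-35 = -70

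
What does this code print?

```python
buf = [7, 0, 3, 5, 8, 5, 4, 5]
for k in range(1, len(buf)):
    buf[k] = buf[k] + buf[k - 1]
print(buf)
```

[7, 7, 10, 15, 23, 28, 32, 37]

k=1: buf[1] = 0+7 = 7 → [7, 7, 3, 5, 8, 5, 4, 5]
k=2: buf[2] = 3+7 = 10 → [7, 7, 10, 5, 8, 5, 4, 5]
k=3: buf[3] = 5+10 = 15 → [7, 7, 10, 15, 8, 5, 4, 5]
k=4: buf[4] = 8+15 = 23 → [7, 7, 10, 15, 23, 5, 4, 5]
k=5: buf[5] = 5+23 = 28 → [7, 7, 10, 15, 23, 28, 4, 5]
k=6: buf[6] = 4+28 = 32 → [7, 7, 10, 15, 23, 28, 32, 5]
k=7: buf[7] = 5+32 = 37 → [7, 7, 10, 15, 23, 28, 32, 37]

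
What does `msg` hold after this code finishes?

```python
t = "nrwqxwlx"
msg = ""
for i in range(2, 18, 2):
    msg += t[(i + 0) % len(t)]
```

'wxlnwxln'

i=2: add t[2]='w' → 'w'
i=4: add t[4]='x' → 'wx'
i=6: add t[6]='l' → 'wxl'
i=8: add t[0]='n' → 'wxln'
i=10: add t[2]='w' → 'wxlnw'
i=12: add t[4]='x' → 'wxlnwx'
i=14: add t[6]='l' → 'wxlnwxl'
i=16: add t[0]='n' → 'wxlnwxln'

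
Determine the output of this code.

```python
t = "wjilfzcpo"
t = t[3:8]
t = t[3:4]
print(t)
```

slice [3:8] → 'lfzcp'
slice [3:4] → 'c'

c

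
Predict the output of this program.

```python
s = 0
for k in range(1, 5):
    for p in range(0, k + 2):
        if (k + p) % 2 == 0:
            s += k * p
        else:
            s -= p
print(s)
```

20

k=1,p=0: odd sum, s = 0-0 = 0
k=1,p=1: even sum, s = 0+1 = 1
k=1,p=2: odd sum, s = 1-2 = -1
k=2,p=0: even sum, s = (-1)+0 = -1
k=2,p=1: odd sum, s = (-1)-1 = -2
k=2,p=2: even sum, s = (-2)+4 = 2
k=2,p=3: odd sum, s = 2-3 = -1
k=3,p=0: odd sum, s = (-1)-0 = -1
k=3,p=1: even sum, s = (-1)+3 = 2
k=3,p=2: odd sum, s = 2-2 = 0
k=3,p=3: even sum, s = 0+9 = 9
k=3,p=4: odd sum, s = 9-4 = 5
k=4,p=0: even sum, s = 5+0 = 5
k=4,p=1: odd sum, s = 5-1 = 4
k=4,p=2: even sum, s = 4+8 = 12
k=4,p=3: odd sum, s = 12-3 = 9
k=4,p=4: even sum, s = 9+16 = 25
k=4,p=5: odd sum, s = 25-5 = 20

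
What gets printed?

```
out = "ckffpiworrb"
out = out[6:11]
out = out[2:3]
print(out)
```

slice [6:11] → 'worrb'
slice [2:3] → 'r'

r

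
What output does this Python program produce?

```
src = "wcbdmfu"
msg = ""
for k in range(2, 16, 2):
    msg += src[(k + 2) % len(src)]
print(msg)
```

k=2: add src[4]='m' → 'm'
k=4: add src[6]='u' → 'mu'
k=6: add src[1]='c' → 'muc'
k=8: add src[3]='d' → 'mucd'
k=10: add src[5]='f' → 'mucdf'
k=12: add src[0]='w' → 'mucdfw'
k=14: add src[2]='b' → 'mucdfwb'

mucdfwb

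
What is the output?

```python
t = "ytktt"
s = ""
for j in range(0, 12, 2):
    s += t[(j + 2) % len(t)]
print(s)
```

ktttyk

j=0: add t[2]='k' → 'k'
j=2: add t[4]='t' → 'kt'
j=4: add t[1]='t' → 'ktt'
j=6: add t[3]='t' → 'kttt'
j=8: add t[0]='y' → 'kttty'
j=10: add t[2]='k' → 'ktttyk'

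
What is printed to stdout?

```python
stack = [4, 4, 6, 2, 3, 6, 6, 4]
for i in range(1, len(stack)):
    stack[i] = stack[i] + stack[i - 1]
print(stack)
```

i=1: stack[1] = 4+4 = 8 → [4, 8, 6, 2, 3, 6, 6, 4]
i=2: stack[2] = 6+8 = 14 → [4, 8, 14, 2, 3, 6, 6, 4]
i=3: stack[3] = 2+14 = 16 → [4, 8, 14, 16, 3, 6, 6, 4]
i=4: stack[4] = 3+16 = 19 → [4, 8, 14, 16, 19, 6, 6, 4]
i=5: stack[5] = 6+19 = 25 → [4, 8, 14, 16, 19, 25, 6, 4]
i=6: stack[6] = 6+25 = 31 → [4, 8, 14, 16, 19, 25, 31, 4]
i=7: stack[7] = 4+31 = 35 → [4, 8, 14, 16, 19, 25, 31, 35]

[4, 8, 14, 16, 19, 25, 31, 35]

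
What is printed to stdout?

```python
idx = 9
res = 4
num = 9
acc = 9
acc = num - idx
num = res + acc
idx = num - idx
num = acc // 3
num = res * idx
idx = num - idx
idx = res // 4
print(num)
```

acc = 9-9 = 0
num = 4+0 = 4
idx = 4-9 = -5
num = 0//3 = 0
num = 4*(-5) = -20
idx = (-20)-(-5) = -15
idx = 4//4 = 1

-20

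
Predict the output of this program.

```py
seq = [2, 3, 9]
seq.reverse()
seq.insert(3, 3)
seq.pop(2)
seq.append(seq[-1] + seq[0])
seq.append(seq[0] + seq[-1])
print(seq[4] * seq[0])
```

189

reverse → [9, 3, 2]
insert 3 at 3 → [9, 3, 2, 3]
pop(2) removes 2 → [9, 3, 3]
append seq[-1]+seq[0] = 3+9 = 12 → [9, 3, 3, 12]
append seq[0]+seq[-1] = 9+12 = 21 → [9, 3, 3, 12, 21]
seq[4]*seq[0] = 21*9 = 189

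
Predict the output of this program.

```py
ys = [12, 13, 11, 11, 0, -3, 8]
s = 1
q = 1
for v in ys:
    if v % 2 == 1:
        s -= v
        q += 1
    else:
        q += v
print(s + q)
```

-6

v=12: not odd; q=13
v=13: odd, s = 1-13 = -12; q=14
v=11: odd, s = (-12)-11 = -23; q=15
v=11: odd, s = (-23)-11 = -34; q=16
v=0: not odd; q=16
v=-3: odd, s = (-34)-(-3) = -31; q=17
v=8: not odd; q=25
s+q = (-31)+25 = -6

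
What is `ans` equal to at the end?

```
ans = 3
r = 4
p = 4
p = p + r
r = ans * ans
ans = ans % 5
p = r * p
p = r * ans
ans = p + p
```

54

p = 4+4 = 8
r = 3*3 = 9
ans = 3%5 = 3
p = 9*8 = 72
p = 9*3 = 27
ans = 27+27 = 54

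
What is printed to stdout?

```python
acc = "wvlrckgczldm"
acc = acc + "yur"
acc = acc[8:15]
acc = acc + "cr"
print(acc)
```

zldmyurcr

+ 'yur' → 'wvlrckgczldmyur'
slice [8:15] → 'zldmyur'
+ 'cr' → 'zldmyurcr'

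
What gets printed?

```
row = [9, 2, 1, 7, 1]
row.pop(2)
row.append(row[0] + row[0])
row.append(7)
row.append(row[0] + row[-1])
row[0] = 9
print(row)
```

pop(2) removes 1 → [9, 2, 7, 1]
append row[0]+row[0] = 9+9 = 18 → [9, 2, 7, 1, 18]
append 7 → [9, 2, 7, 1, 18, 7]
append row[0]+row[-1] = 9+7 = 16 → [9, 2, 7, 1, 18, 7, 16]
row[0] = 9 → [9, 2, 7, 1, 18, 7, 16]

[9, 2, 7, 1, 18, 7, 16]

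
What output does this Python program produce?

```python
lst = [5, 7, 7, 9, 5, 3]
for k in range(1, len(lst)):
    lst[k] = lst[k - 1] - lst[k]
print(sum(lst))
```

k=1: lst[1] = 5-7 = -2 → [5, -2, 7, 9, 5, 3]
k=2: lst[2] = (-2)-7 = -9 → [5, -2, -9, 9, 5, 3]
k=3: lst[3] = (-9)-9 = -18 → [5, -2, -9, -18, 5, 3]
k=4: lst[4] = (-18)-5 = -23 → [5, -2, -9, -18, -23, 3]
k=5: lst[5] = (-23)-3 = -26 → [5, -2, -9, -18, -23, -26]
sum = -73

-73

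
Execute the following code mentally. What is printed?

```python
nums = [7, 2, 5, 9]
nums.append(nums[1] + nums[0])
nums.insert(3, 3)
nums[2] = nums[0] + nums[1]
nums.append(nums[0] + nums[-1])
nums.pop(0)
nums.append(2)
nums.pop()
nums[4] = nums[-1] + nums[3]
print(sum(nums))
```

append nums[1]+nums[0] = 2+7 = 9 → [7, 2, 5, 9, 9]
insert 3 at 3 → [7, 2, 5, 3, 9, 9]
nums[2] = nums[0]+nums[1] = 7+2 = 9 → [7, 2, 9, 3, 9, 9]
append nums[0]+nums[-1] = 7+9 = 16 → [7, 2, 9, 3, 9, 9, 16]
pop(0) removes 7 → [2, 9, 3, 9, 9, 16]
append 2 → [2, 9, 3, 9, 9, 16, 2]
pop() removes 2 → [2, 9, 3, 9, 9, 16]
nums[4] = nums[-1]+nums[3] = 16+9 = 25 → [2, 9, 3, 9, 25, 16]
sum = 64

64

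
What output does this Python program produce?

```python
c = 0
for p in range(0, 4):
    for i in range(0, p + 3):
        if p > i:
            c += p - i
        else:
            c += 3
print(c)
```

p=0,i=0: not 0>0, c = 0+3 = 3
p=0,i=1: not 0>1, c = 3+3 = 6
p=0,i=2: not 0>2, c = 6+3 = 9
p=1,i=0: 1>0, c = 9+1 = 10
p=1,i=1: not 1>1, c = 10+3 = 13
p=1,i=2: not 1>2, c = 13+3 = 16
p=1,i=3: not 1>3, c = 16+3 = 19
p=2,i=0: 2>0, c = 19+2 = 21
p=2,i=1: 2>1, c = 21+1 = 22
p=2,i=2: not 2>2, c = 22+3 = 25
p=2,i=3: not 2>3, c = 25+3 = 28
p=2,i=4: not 2>4, c = 28+3 = 31
p=3,i=0: 3>0, c = 31+3 = 34
p=3,i=1: 3>1, c = 34+2 = 36
p=3,i=2: 3>2, c = 36+1 = 37
p=3,i=3: not 3>3, c = 37+3 = 40
p=3,i=4: not 3>4, c = 40+3 = 43
p=3,i=5: not 3>5, c = 43+3 = 46

46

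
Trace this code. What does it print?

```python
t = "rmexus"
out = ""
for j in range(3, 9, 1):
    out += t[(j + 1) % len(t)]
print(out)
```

j=3: add t[4]='u' → 'u'
j=4: add t[5]='s' → 'us'
j=5: add t[0]='r' → 'usr'
j=6: add t[1]='m' → 'usrm'
j=7: add t[2]='e' → 'usrme'
j=8: add t[3]='x' → 'usrmex'

usrmex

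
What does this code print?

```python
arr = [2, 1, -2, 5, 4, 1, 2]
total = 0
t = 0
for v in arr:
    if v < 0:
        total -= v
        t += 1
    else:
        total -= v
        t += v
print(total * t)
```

v=2: not <0, total = 0-2 = -2; t=2
v=1: not <0, total = (-2)-1 = -3; t=3
v=-2: <0, total = (-3)-(-2) = -1; t=4
v=5: not <0, total = (-1)-5 = -6; t=9
v=4: not <0, total = (-6)-4 = -10; t=13
v=1: not <0, total = (-10)-1 = -11; t=14
v=2: not <0, total = (-11)-2 = -13; t=16
total*t = (-13)*16 = -208

-208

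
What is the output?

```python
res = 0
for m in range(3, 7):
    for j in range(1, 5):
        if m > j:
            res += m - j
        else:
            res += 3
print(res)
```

m=3,j=1: 3>1, res = 0+2 = 2
m=3,j=2: 3>2, res = 2+1 = 3
m=3,j=3: not 3>3, res = 3+3 = 6
m=3,j=4: not 3>4, res = 6+3 = 9
m=4,j=1: 4>1, res = 9+3 = 12
m=4,j=2: 4>2, res = 12+2 = 14
m=4,j=3: 4>3, res = 14+1 = 15
m=4,j=4: not 4>4, res = 15+3 = 18
m=5,j=1: 5>1, res = 18+4 = 22
m=5,j=2: 5>2, res = 22+3 = 25
m=5,j=3: 5>3, res = 25+2 = 27
m=5,j=4: 5>4, res = 27+1 = 28
m=6,j=1: 6>1, res = 28+5 = 33
m=6,j=2: 6>2, res = 33+4 = 37
m=6,j=3: 6>3, res = 37+3 = 40
m=6,j=4: 6>4, res = 40+2 = 42

42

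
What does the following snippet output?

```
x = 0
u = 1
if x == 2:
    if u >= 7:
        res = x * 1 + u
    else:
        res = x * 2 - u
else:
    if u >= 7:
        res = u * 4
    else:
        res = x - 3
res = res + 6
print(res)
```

3

x=0, u=1
x == 2 is False; u >= 7 is False
→ res = x - 3 = -3
res = (-3)+6 = 3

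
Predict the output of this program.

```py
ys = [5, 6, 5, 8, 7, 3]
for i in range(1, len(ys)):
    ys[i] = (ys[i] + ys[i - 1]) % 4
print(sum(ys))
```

i=1: ys[1] = (6+5)%4 = 3 → [5, 3, 5, 8, 7, 3]
i=2: ys[2] = (5+3)%4 = 0 → [5, 3, 0, 8, 7, 3]
i=3: ys[3] = (8+0)%4 = 0 → [5, 3, 0, 0, 7, 3]
i=4: ys[4] = (7+0)%4 = 3 → [5, 3, 0, 0, 3, 3]
i=5: ys[5] = (3+3)%4 = 2 → [5, 3, 0, 0, 3, 2]
sum = 13

13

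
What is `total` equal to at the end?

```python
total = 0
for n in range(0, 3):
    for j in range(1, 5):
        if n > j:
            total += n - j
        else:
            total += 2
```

23

n=0,j=1: not 0>1, total = 0+2 = 2
n=0,j=2: not 0>2, total = 2+2 = 4
n=0,j=3: not 0>3, total = 4+2 = 6
n=0,j=4: not 0>4, total = 6+2 = 8
n=1,j=1: not 1>1, total = 8+2 = 10
n=1,j=2: not 1>2, total = 10+2 = 12
n=1,j=3: not 1>3, total = 12+2 = 14
n=1,j=4: not 1>4, total = 14+2 = 16
n=2,j=1: 2>1, total = 16+1 = 17
n=2,j=2: not 2>2, total = 17+2 = 19
n=2,j=3: not 2>3, total = 19+2 = 21
n=2,j=4: not 2>4, total = 21+2 = 23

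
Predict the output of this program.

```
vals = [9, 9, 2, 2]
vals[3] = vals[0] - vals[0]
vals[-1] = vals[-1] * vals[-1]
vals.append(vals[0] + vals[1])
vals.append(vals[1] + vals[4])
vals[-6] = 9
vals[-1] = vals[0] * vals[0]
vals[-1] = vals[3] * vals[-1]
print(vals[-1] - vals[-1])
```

vals[3] = vals[0]-vals[0] = 9-9 = 0 → [9, 9, 2, 0]
vals[-1] = vals[-1]*vals[-1] = 0*0 = 0 → [9, 9, 2, 0]
append vals[0]+vals[1] = 9+9 = 18 → [9, 9, 2, 0, 18]
append vals[1]+vals[4] = 9+18 = 27 → [9, 9, 2, 0, 18, 27]
vals[-6] = 9 → [9, 9, 2, 0, 18, 27]
vals[-1] = vals[0]*vals[0] = 9*9 = 81 → [9, 9, 2, 0, 18, 81]
vals[-1] = vals[3]*vals[-1] = 0*81 = 0 → [9, 9, 2, 0, 18, 0]
vals[-1]-vals[-1] = 0-0 = 0

0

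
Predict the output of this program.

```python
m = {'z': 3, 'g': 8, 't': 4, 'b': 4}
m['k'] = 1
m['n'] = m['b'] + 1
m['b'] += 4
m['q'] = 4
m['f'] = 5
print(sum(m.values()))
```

38

m['k'] = 1 → {'z': 3, 'g': 8, 't': 4, 'b': 4, 'k': 1}
m['n'] = m['b']+1 = 5 → {'z': 3, 'g': 8, 't': 4, 'b': 4, 'k': 1, 'n': 5}
m['b'] = 4+4 = 8 → {'z': 3, 'g': 8, 't': 4, 'b': 8, 'k': 1, 'n': 5}
m['q'] = 4 → {'z': 3, 'g': 8, 't': 4, 'b': 8, 'k': 1, 'n': 5, 'q': 4}
m['f'] = 5 → {'z': 3, 'g': 8, 't': 4, 'b': 8, 'k': 1, 'n': 5, 'q': 4, 'f': 5}
sum of values = 38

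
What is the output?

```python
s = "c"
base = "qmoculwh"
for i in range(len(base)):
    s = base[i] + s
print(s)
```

i=0: prepend 'q' → 'qc'
i=1: prepend 'm' → 'mqc'
i=2: prepend 'o' → 'omqc'
i=3: prepend 'c' → 'comqc'
i=4: prepend 'u' → 'ucomqc'
i=5: prepend 'l' → 'lucomqc'
i=6: prepend 'w' → 'wlucomqc'
i=7: prepend 'h' → 'hwlucomqc'

hwlucomqc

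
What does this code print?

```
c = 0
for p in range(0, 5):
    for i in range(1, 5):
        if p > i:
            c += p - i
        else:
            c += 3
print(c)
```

p=0,i=1: not 0>1, c = 0+3 = 3
p=0,i=2: not 0>2, c = 3+3 = 6
p=0,i=3: not 0>3, c = 6+3 = 9
p=0,i=4: not 0>4, c = 9+3 = 12
p=1,i=1: not 1>1, c = 12+3 = 15
p=1,i=2: not 1>2, c = 15+3 = 18
p=1,i=3: not 1>3, c = 18+3 = 21
p=1,i=4: not 1>4, c = 21+3 = 24
p=2,i=1: 2>1, c = 24+1 = 25
p=2,i=2: not 2>2, c = 25+3 = 28
p=2,i=3: not 2>3, c = 28+3 = 31
p=2,i=4: not 2>4, c = 31+3 = 34
p=3,i=1: 3>1, c = 34+2 = 36
p=3,i=2: 3>2, c = 36+1 = 37
p=3,i=3: not 3>3, c = 37+3 = 40
p=3,i=4: not 3>4, c = 40+3 = 43
p=4,i=1: 4>1, c = 43+3 = 46
p=4,i=2: 4>2, c = 46+2 = 48
p=4,i=3: 4>3, c = 48+1 = 49
p=4,i=4: not 4>4, c = 49+3 = 52

52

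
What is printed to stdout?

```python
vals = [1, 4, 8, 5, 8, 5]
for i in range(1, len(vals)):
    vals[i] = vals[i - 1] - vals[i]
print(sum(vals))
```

-82

i=1: vals[1] = 1-4 = -3 → [1, -3, 8, 5, 8, 5]
i=2: vals[2] = (-3)-8 = -11 → [1, -3, -11, 5, 8, 5]
i=3: vals[3] = (-11)-5 = -16 → [1, -3, -11, -16, 8, 5]
i=4: vals[4] = (-16)-8 = -24 → [1, -3, -11, -16, -24, 5]
i=5: vals[5] = (-24)-5 = -29 → [1, -3, -11, -16, -24, -29]
sum = -82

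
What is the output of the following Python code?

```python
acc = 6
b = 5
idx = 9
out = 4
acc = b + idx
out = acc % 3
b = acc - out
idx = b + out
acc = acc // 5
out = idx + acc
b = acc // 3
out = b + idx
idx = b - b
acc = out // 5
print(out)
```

acc = 5+9 = 14
out = 14%3 = 2
b = 14-2 = 12
idx = 12+2 = 14
acc = 14//5 = 2
out = 14+2 = 16
b = 2//3 = 0
out = 0+14 = 14
idx = 0-0 = 0
acc = 14//5 = 2

14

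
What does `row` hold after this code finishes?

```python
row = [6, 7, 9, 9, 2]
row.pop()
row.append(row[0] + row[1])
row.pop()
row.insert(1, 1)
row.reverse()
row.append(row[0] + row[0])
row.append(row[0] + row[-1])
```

[9, 9, 7, 1, 6, 18, 27]

pop() removes 2 → [6, 7, 9, 9]
append row[0]+row[1] = 6+7 = 13 → [6, 7, 9, 9, 13]
pop() removes 13 → [6, 7, 9, 9]
insert 1 at 1 → [6, 1, 7, 9, 9]
reverse → [9, 9, 7, 1, 6]
append row[0]+row[0] = 9+9 = 18 → [9, 9, 7, 1, 6, 18]
append row[0]+row[-1] = 9+18 = 27 → [9, 9, 7, 1, 6, 18, 27]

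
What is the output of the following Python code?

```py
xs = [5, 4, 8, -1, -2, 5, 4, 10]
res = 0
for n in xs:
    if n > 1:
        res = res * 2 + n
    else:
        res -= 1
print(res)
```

n=5: >1, res = 0*2+5 = 5
n=4: >1, res = 5*2+4 = 14
n=8: >1, res = 14*2+8 = 36
n=-1: not >1, res = 36-1 = 35
n=-2: not >1, res = 35-1 = 34
n=5: >1, res = 34*2+5 = 73
n=4: >1, res = 73*2+4 = 150
n=10: >1, res = 150*2+10 = 310

310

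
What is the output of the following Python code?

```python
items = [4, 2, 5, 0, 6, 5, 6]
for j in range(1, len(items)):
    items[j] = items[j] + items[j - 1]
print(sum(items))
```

99

j=1: items[1] = 2+4 = 6 → [4, 6, 5, 0, 6, 5, 6]
j=2: items[2] = 5+6 = 11 → [4, 6, 11, 0, 6, 5, 6]
j=3: items[3] = 0+11 = 11 → [4, 6, 11, 11, 6, 5, 6]
j=4: items[4] = 6+11 = 17 → [4, 6, 11, 11, 17, 5, 6]
j=5: items[5] = 5+17 = 22 → [4, 6, 11, 11, 17, 22, 6]
j=6: items[6] = 6+22 = 28 → [4, 6, 11, 11, 17, 22, 28]
sum = 99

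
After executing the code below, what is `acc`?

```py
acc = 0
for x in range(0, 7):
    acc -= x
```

x=0: acc = 0-0 = 0
x=1: acc = 0-1 = -1
x=2: acc = (-1)-2 = -3
x=3: acc = (-3)-3 = -6
x=4: acc = (-6)-4 = -10
x=5: acc = (-10)-5 = -15
x=6: acc = (-15)-6 = -21

-21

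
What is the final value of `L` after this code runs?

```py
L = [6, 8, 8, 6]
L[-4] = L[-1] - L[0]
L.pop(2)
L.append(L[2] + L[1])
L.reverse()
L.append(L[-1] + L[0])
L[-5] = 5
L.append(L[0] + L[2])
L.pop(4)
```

[5, 6, 8, 0, 13]

L[-4] = L[-1]-L[0] = 6-6 = 0 → [0, 8, 8, 6]
pop(2) removes 8 → [0, 8, 6]
append L[2]+L[1] = 6+8 = 14 → [0, 8, 6, 14]
reverse → [14, 6, 8, 0]
append L[-1]+L[0] = 0+14 = 14 → [14, 6, 8, 0, 14]
L[-5] = 5 → [5, 6, 8, 0, 14]
append L[0]+L[2] = 5+8 = 13 → [5, 6, 8, 0, 14, 13]
pop(4) removes 14 → [5, 6, 8, 0, 13]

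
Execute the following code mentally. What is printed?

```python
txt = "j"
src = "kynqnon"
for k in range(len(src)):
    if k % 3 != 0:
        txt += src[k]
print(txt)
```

jynno

k=0: skip
k=1: add 'y' → 'jy'
k=2: add 'n' → 'jyn'
k=3: skip
k=4: add 'n' → 'jynn'
k=5: add 'o' → 'jynno'
k=6: skip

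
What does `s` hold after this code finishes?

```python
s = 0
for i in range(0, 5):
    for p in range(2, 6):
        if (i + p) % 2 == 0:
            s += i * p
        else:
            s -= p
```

32

i=0,p=2: even sum, s = 0+0 = 0
i=0,p=3: odd sum, s = 0-3 = -3
i=0,p=4: even sum, s = (-3)+0 = -3
i=0,p=5: odd sum, s = (-3)-5 = -8
i=1,p=2: odd sum, s = (-8)-2 = -10
i=1,p=3: even sum, s = (-10)+3 = -7
i=1,p=4: odd sum, s = (-7)-4 = -11
i=1,p=5: even sum, s = (-11)+5 = -6
i=2,p=2: even sum, s = (-6)+4 = -2
i=2,p=3: odd sum, s = (-2)-3 = -5
i=2,p=4: even sum, s = (-5)+8 = 3
i=2,p=5: odd sum, s = 3-5 = -2
i=3,p=2: odd sum, s = (-2)-2 = -4
i=3,p=3: even sum, s = (-4)+9 = 5
i=3,p=4: odd sum, s = 5-4 = 1
i=3,p=5: even sum, s = 1+15 = 16
i=4,p=2: even sum, s = 16+8 = 24
i=4,p=3: odd sum, s = 24-3 = 21
i=4,p=4: even sum, s = 21+16 = 37
i=4,p=5: odd sum, s = 37-5 = 32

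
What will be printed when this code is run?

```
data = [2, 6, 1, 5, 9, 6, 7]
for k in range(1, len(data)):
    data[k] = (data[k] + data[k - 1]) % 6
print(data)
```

[2, 2, 3, 2, 5, 5, 0]

k=1: data[1] = (6+2)%6 = 2 → [2, 2, 1, 5, 9, 6, 7]
k=2: data[2] = (1+2)%6 = 3 → [2, 2, 3, 5, 9, 6, 7]
k=3: data[3] = (5+3)%6 = 2 → [2, 2, 3, 2, 9, 6, 7]
k=4: data[4] = (9+2)%6 = 5 → [2, 2, 3, 2, 5, 6, 7]
k=5: data[5] = (6+5)%6 = 5 → [2, 2, 3, 2, 5, 5, 7]
k=6: data[6] = (7+5)%6 = 0 → [2, 2, 3, 2, 5, 5, 0]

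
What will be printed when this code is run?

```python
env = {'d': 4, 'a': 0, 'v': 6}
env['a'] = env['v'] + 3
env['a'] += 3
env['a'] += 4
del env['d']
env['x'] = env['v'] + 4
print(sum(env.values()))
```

env['a'] = env['v']+3 = 9 → {'d': 4, 'a': 9, 'v': 6}
env['a'] = 9+3 = 12 → {'d': 4, 'a': 12, 'v': 6}
env['a'] = 12+4 = 16 → {'d': 4, 'a': 16, 'v': 6}
del 'd' → {'a': 16, 'v': 6}
env['x'] = env['v']+4 = 10 → {'a': 16, 'v': 6, 'x': 10}
sum of values = 32

32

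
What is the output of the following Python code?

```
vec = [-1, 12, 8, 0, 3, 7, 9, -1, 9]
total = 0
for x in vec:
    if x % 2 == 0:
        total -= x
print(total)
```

x=-1: not even
x=12: even, total = 0-12 = -12
x=8: even, total = (-12)-8 = -20
x=0: even, total = (-20)-0 = -20
x=3: not even
x=7: not even
x=9: not even
x=-1: not even
x=9: not even

-20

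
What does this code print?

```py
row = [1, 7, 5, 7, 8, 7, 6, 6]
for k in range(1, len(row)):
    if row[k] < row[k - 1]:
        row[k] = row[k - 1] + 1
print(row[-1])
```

k=1: 7>=1, unchanged → [1, 7, 5, 7, 8, 7, 6, 6]
k=2: 5<7, row[2] = 7+1 = 8 → [1, 7, 8, 7, 8, 7, 6, 6]
k=3: 7<8, row[3] = 8+1 = 9 → [1, 7, 8, 9, 8, 7, 6, 6]
k=4: 8<9, row[4] = 9+1 = 10 → [1, 7, 8, 9, 10, 7, 6, 6]
k=5: 7<10, row[5] = 10+1 = 11 → [1, 7, 8, 9, 10, 11, 6, 6]
k=6: 6<11, row[6] = 11+1 = 12 → [1, 7, 8, 9, 10, 11, 12, 6]
k=7: 6<12, row[7] = 12+1 = 13 → [1, 7, 8, 9, 10, 11, 12, 13]

13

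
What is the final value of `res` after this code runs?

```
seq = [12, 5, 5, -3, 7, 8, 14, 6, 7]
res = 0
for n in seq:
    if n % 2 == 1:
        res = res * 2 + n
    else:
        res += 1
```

167

n=12: not odd, res = 0+1 = 1
n=5: odd, res = 1*2+5 = 7
n=5: odd, res = 7*2+5 = 19
n=-3: odd, res = 19*2+(-3) = 35
n=7: odd, res = 35*2+7 = 77
n=8: not odd, res = 77+1 = 78
n=14: not odd, res = 78+1 = 79
n=6: not odd, res = 79+1 = 80
n=7: odd, res = 80*2+7 = 167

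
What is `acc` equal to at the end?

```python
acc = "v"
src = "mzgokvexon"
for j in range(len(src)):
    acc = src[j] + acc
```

j=0: prepend 'm' → 'mv'
j=1: prepend 'z' → 'zmv'
j=2: prepend 'g' → 'gzmv'
j=3: prepend 'o' → 'ogzmv'
j=4: prepend 'k' → 'kogzmv'
j=5: prepend 'v' → 'vkogzmv'
j=6: prepend 'e' → 'evkogzmv'
j=7: prepend 'x' → 'xevkogzmv'
j=8: prepend 'o' → 'oxevkogzmv'
j=9: prepend 'n' → 'noxevkogzmv'

'noxevkogzmv'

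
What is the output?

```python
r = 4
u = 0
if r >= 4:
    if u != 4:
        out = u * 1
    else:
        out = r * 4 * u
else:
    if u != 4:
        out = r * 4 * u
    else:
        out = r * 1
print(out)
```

r=4, u=0
r >= 4 is True; u != 4 is True
→ out = u * 1 = 0

0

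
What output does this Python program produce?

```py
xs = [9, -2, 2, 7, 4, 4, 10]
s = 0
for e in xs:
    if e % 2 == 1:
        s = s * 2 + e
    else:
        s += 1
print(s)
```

32

e=9: odd, s = 0*2+9 = 9
e=-2: not odd, s = 9+1 = 10
e=2: not odd, s = 10+1 = 11
e=7: odd, s = 11*2+7 = 29
e=4: not odd, s = 29+1 = 30
e=4: not odd, s = 30+1 = 31
e=10: not odd, s = 31+1 = 32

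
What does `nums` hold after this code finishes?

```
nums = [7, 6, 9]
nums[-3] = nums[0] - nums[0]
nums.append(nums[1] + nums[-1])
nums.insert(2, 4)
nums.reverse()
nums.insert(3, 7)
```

[15, 9, 4, 7, 6, 0]

nums[-3] = nums[0]-nums[0] = 7-7 = 0 → [0, 6, 9]
append nums[1]+nums[-1] = 6+9 = 15 → [0, 6, 9, 15]
insert 4 at 2 → [0, 6, 4, 9, 15]
reverse → [15, 9, 4, 6, 0]
insert 7 at 3 → [15, 9, 4, 7, 6, 0]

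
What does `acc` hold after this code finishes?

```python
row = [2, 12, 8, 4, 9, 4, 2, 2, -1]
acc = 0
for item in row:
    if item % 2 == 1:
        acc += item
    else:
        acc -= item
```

item=2: not odd, acc = 0-2 = -2
item=12: not odd, acc = (-2)-12 = -14
item=8: not odd, acc = (-14)-8 = -22
item=4: not odd, acc = (-22)-4 = -26
item=9: odd, acc = (-26)+9 = -17
item=4: not odd, acc = (-17)-4 = -21
item=2: not odd, acc = (-21)-2 = -23
item=2: not odd, acc = (-23)-2 = -25
item=-1: odd, acc = (-25)+(-1) = -26

-26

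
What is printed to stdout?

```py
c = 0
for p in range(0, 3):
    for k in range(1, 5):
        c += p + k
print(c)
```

42

p=0,k=1: c = 0+1 = 1
p=0,k=2: c = 1+2 = 3
p=0,k=3: c = 3+3 = 6
p=0,k=4: c = 6+4 = 10
p=1,k=1: c = 10+2 = 12
p=1,k=2: c = 12+3 = 15
p=1,k=3: c = 15+4 = 19
p=1,k=4: c = 19+5 = 24
p=2,k=1: c = 24+3 = 27
p=2,k=2: c = 27+4 = 31
p=2,k=3: c = 31+5 = 36
p=2,k=4: c = 36+6 = 42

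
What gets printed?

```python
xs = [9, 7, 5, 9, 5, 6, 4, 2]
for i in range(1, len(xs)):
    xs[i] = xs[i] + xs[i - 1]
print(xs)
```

i=1: xs[1] = 7+9 = 16 → [9, 16, 5, 9, 5, 6, 4, 2]
i=2: xs[2] = 5+16 = 21 → [9, 16, 21, 9, 5, 6, 4, 2]
i=3: xs[3] = 9+21 = 30 → [9, 16, 21, 30, 5, 6, 4, 2]
i=4: xs[4] = 5+30 = 35 → [9, 16, 21, 30, 35, 6, 4, 2]
i=5: xs[5] = 6+35 = 41 → [9, 16, 21, 30, 35, 41, 4, 2]
i=6: xs[6] = 4+41 = 45 → [9, 16, 21, 30, 35, 41, 45, 2]
i=7: xs[7] = 2+45 = 47 → [9, 16, 21, 30, 35, 41, 45, 47]

[9, 16, 21, 30, 35, 41, 45, 47]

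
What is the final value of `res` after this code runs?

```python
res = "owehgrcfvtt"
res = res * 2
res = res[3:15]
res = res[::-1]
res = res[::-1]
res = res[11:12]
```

repeat ×2 → 'owehgrcfvttowehgrcfvtt'
slice [3:15] → 'hgrcfvttoweh'
reverse → 'hewottvfcrgh'
reverse → 'hgrcfvttoweh'
slice [11:12] → 'h'

'h'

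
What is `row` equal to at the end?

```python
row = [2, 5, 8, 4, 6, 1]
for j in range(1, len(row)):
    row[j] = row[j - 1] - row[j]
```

j=1: row[1] = 2-5 = -3 → [2, -3, 8, 4, 6, 1]
j=2: row[2] = (-3)-8 = -11 → [2, -3, -11, 4, 6, 1]
j=3: row[3] = (-11)-4 = -15 → [2, -3, -11, -15, 6, 1]
j=4: row[4] = (-15)-6 = -21 → [2, -3, -11, -15, -21, 1]
j=5: row[5] = (-21)-1 = -22 → [2, -3, -11, -15, -21, -22]

[2, -3, -11, -15, -21, -22]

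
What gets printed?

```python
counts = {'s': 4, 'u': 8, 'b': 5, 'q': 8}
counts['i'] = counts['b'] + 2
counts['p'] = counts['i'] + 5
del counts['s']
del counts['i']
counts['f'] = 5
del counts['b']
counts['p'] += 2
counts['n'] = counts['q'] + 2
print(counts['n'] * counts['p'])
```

counts['i'] = counts['b']+2 = 7 → {'s': 4, 'u': 8, 'b': 5, 'q': 8, 'i': 7}
counts['p'] = counts['i']+5 = 12 → {'s': 4, 'u': 8, 'b': 5, 'q': 8, 'i': 7, 'p': 12}
del 's' → {'u': 8, 'b': 5, 'q': 8, 'i': 7, 'p': 12}
del 'i' → {'u': 8, 'b': 5, 'q': 8, 'p': 12}
counts['f'] = 5 → {'u': 8, 'b': 5, 'q': 8, 'p': 12, 'f': 5}
del 'b' → {'u': 8, 'q': 8, 'p': 12, 'f': 5}
counts['p'] = 12+2 = 14 → {'u': 8, 'q': 8, 'p': 14, 'f': 5}
counts['n'] = counts['q']+2 = 10 → {'u': 8, 'q': 8, 'p': 14, 'f': 5, 'n': 10}
counts['n']*counts['p'] = 10*14 = 140

140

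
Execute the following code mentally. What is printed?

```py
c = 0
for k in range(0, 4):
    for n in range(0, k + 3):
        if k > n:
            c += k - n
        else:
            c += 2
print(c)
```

34

k=0,n=0: not 0>0, c = 0+2 = 2
k=0,n=1: not 0>1, c = 2+2 = 4
k=0,n=2: not 0>2, c = 4+2 = 6
k=1,n=0: 1>0, c = 6+1 = 7
k=1,n=1: not 1>1, c = 7+2 = 9
k=1,n=2: not 1>2, c = 9+2 = 11
k=1,n=3: not 1>3, c = 11+2 = 13
k=2,n=0: 2>0, c = 13+2 = 15
k=2,n=1: 2>1, c = 15+1 = 16
k=2,n=2: not 2>2, c = 16+2 = 18
k=2,n=3: not 2>3, c = 18+2 = 20
k=2,n=4: not 2>4, c = 20+2 = 22
k=3,n=0: 3>0, c = 22+3 = 25
k=3,n=1: 3>1, c = 25+2 = 27
k=3,n=2: 3>2, c = 27+1 = 28
k=3,n=3: not 3>3, c = 28+2 = 30
k=3,n=4: not 3>4, c = 30+2 = 32
k=3,n=5: not 3>5, c = 32+2 = 34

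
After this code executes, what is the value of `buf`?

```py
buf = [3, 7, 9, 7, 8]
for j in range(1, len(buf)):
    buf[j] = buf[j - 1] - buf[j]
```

j=1: buf[1] = 3-7 = -4 → [3, -4, 9, 7, 8]
j=2: buf[2] = (-4)-9 = -13 → [3, -4, -13, 7, 8]
j=3: buf[3] = (-13)-7 = -20 → [3, -4, -13, -20, 8]
j=4: buf[4] = (-20)-8 = -28 → [3, -4, -13, -20, -28]

[3, -4, -13, -20, -28]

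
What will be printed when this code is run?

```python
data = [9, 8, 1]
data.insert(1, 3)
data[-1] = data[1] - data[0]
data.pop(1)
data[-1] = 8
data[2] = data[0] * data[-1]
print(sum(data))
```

insert 3 at 1 → [9, 3, 8, 1]
data[-1] = data[1]-data[0] = 3-9 = -6 → [9, 3, 8, -6]
pop(1) removes 3 → [9, 8, -6]
data[-1] = 8 → [9, 8, 8]
data[2] = data[0]*data[-1] = 9*8 = 72 → [9, 8, 72]
sum = 89

89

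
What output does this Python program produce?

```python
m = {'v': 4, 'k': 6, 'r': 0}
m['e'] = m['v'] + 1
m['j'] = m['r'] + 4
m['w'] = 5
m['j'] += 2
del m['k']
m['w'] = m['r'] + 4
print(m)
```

{'v': 4, 'r': 0, 'e': 5, 'j': 6, 'w': 4}

m['e'] = m['v']+1 = 5 → {'v': 4, 'k': 6, 'r': 0, 'e': 5}
m['j'] = m['r']+4 = 4 → {'v': 4, 'k': 6, 'r': 0, 'e': 5, 'j': 4}
m['w'] = 5 → {'v': 4, 'k': 6, 'r': 0, 'e': 5, 'j': 4, 'w': 5}
m['j'] = 4+2 = 6 → {'v': 4, 'k': 6, 'r': 0, 'e': 5, 'j': 6, 'w': 5}
del 'k' → {'v': 4, 'r': 0, 'e': 5, 'j': 6, 'w': 5}
m['w'] = m['r']+4 = 4 → {'v': 4, 'r': 0, 'e': 5, 'j': 6, 'w': 4}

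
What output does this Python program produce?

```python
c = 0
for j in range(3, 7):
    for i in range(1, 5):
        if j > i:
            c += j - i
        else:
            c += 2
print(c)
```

39

j=3,i=1: 3>1, c = 0+2 = 2
j=3,i=2: 3>2, c = 2+1 = 3
j=3,i=3: not 3>3, c = 3+2 = 5
j=3,i=4: not 3>4, c = 5+2 = 7
j=4,i=1: 4>1, c = 7+3 = 10
j=4,i=2: 4>2, c = 10+2 = 12
j=4,i=3: 4>3, c = 12+1 = 13
j=4,i=4: not 4>4, c = 13+2 = 15
j=5,i=1: 5>1, c = 15+4 = 19
j=5,i=2: 5>2, c = 19+3 = 22
j=5,i=3: 5>3, c = 22+2 = 24
j=5,i=4: 5>4, c = 24+1 = 25
j=6,i=1: 6>1, c = 25+5 = 30
j=6,i=2: 6>2, c = 30+4 = 34
j=6,i=3: 6>3, c = 34+3 = 37
j=6,i=4: 6>4, c = 37+2 = 39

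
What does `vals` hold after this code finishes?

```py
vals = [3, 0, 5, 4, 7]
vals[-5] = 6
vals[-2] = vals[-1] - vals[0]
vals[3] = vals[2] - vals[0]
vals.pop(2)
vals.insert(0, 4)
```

[4, 6, 0, -1, 7]

vals[-5] = 6 → [6, 0, 5, 4, 7]
vals[-2] = vals[-1]-vals[0] = 7-6 = 1 → [6, 0, 5, 1, 7]
vals[3] = vals[2]-vals[0] = 5-6 = -1 → [6, 0, 5, -1, 7]
pop(2) removes 5 → [6, 0, -1, 7]
insert 4 at 0 → [4, 6, 0, -1, 7]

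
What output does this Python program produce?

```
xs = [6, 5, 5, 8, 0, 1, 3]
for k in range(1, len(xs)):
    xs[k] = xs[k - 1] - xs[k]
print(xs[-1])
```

k=1: xs[1] = 6-5 = 1 → [6, 1, 5, 8, 0, 1, 3]
k=2: xs[2] = 1-5 = -4 → [6, 1, -4, 8, 0, 1, 3]
k=3: xs[3] = (-4)-8 = -12 → [6, 1, -4, -12, 0, 1, 3]
k=4: xs[4] = (-12)-0 = -12 → [6, 1, -4, -12, -12, 1, 3]
k=5: xs[5] = (-12)-1 = -13 → [6, 1, -4, -12, -12, -13, 3]
k=6: xs[6] = (-13)-3 = -16 → [6, 1, -4, -12, -12, -13, -16]

-16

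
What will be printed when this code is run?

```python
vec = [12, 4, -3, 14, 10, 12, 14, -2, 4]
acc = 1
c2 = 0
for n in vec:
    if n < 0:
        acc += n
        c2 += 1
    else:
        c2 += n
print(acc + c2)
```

68

n=12: not <0; c2=12
n=4: not <0; c2=16
n=-3: <0, acc = 1+(-3) = -2; c2=17
n=14: not <0; c2=31
n=10: not <0; c2=41
n=12: not <0; c2=53
n=14: not <0; c2=67
n=-2: <0, acc = (-2)+(-2) = -4; c2=68
n=4: not <0; c2=72
acc+c2 = (-4)+72 = 68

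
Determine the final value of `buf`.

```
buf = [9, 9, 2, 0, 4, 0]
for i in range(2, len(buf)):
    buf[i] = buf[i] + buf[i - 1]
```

[9, 9, 11, 11, 15, 15]

i=2: buf[2] = 2+9 = 11 → [9, 9, 11, 0, 4, 0]
i=3: buf[3] = 0+11 = 11 → [9, 9, 11, 11, 4, 0]
i=4: buf[4] = 4+11 = 15 → [9, 9, 11, 11, 15, 0]
i=5: buf[5] = 0+15 = 15 → [9, 9, 11, 11, 15, 15]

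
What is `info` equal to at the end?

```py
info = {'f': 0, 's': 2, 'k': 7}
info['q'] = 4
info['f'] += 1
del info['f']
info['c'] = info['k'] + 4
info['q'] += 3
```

{'s': 2, 'k': 7, 'q': 7, 'c': 11}

info['q'] = 4 → {'f': 0, 's': 2, 'k': 7, 'q': 4}
info['f'] = 0+1 = 1 → {'f': 1, 's': 2, 'k': 7, 'q': 4}
del 'f' → {'s': 2, 'k': 7, 'q': 4}
info['c'] = info['k']+4 = 11 → {'s': 2, 'k': 7, 'q': 4, 'c': 11}
info['q'] = 4+3 = 7 → {'s': 2, 'k': 7, 'q': 7, 'c': 11}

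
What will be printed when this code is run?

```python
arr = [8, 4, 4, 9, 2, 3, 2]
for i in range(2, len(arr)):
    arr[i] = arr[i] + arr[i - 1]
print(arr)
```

[8, 4, 8, 17, 19, 22, 24]

i=2: arr[2] = 4+4 = 8 → [8, 4, 8, 9, 2, 3, 2]
i=3: arr[3] = 9+8 = 17 → [8, 4, 8, 17, 2, 3, 2]
i=4: arr[4] = 2+17 = 19 → [8, 4, 8, 17, 19, 3, 2]
i=5: arr[5] = 3+19 = 22 → [8, 4, 8, 17, 19, 22, 2]
i=6: arr[6] = 2+22 = 24 → [8, 4, 8, 17, 19, 22, 24]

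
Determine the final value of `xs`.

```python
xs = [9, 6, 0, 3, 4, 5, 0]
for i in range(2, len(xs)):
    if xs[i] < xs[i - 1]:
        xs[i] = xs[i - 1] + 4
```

i=2: 0<6, xs[2] = 6+4 = 10 → [9, 6, 10, 3, 4, 5, 0]
i=3: 3<10, xs[3] = 10+4 = 14 → [9, 6, 10, 14, 4, 5, 0]
i=4: 4<14, xs[4] = 14+4 = 18 → [9, 6, 10, 14, 18, 5, 0]
i=5: 5<18, xs[5] = 18+4 = 22 → [9, 6, 10, 14, 18, 22, 0]
i=6: 0<22, xs[6] = 22+4 = 26 → [9, 6, 10, 14, 18, 22, 26]

[9, 6, 10, 14, 18, 22, 26]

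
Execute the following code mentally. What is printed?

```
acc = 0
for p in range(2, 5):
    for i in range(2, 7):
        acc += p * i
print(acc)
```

p=2,i=2: acc = 0+4 = 4
p=2,i=3: acc = 4+6 = 10
p=2,i=4: acc = 10+8 = 18
p=2,i=5: acc = 18+10 = 28
p=2,i=6: acc = 28+12 = 40
p=3,i=2: acc = 40+6 = 46
p=3,i=3: acc = 46+9 = 55
p=3,i=4: acc = 55+12 = 67
p=3,i=5: acc = 67+15 = 82
p=3,i=6: acc = 82+18 = 100
p=4,i=2: acc = 100+8 = 108
p=4,i=3: acc = 108+12 = 120
p=4,i=4: acc = 120+16 = 136
p=4,i=5: acc = 136+20 = 156
p=4,i=6: acc = 156+24 = 180

180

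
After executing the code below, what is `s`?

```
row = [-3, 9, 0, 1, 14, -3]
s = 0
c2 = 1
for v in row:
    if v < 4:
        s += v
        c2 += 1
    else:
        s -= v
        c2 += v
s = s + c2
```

v=-3: <4, s = 0+(-3) = -3; c2=2
v=9: not <4, s = (-3)-9 = -12; c2=11
v=0: <4, s = (-12)+0 = -12; c2=12
v=1: <4, s = (-12)+1 = -11; c2=13
v=14: not <4, s = (-11)-14 = -25; c2=27
v=-3: <4, s = (-25)+(-3) = -28; c2=28
s+c2 = (-28)+28 = 0

0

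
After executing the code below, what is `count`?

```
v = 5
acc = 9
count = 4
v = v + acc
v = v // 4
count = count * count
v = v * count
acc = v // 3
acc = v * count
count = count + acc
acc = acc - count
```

v = 5+9 = 14
v = 14//4 = 3
count = 4*4 = 16
v = 3*16 = 48
acc = 48//3 = 16
acc = 48*16 = 768
count = 16+768 = 784
acc = 768-784 = -16

784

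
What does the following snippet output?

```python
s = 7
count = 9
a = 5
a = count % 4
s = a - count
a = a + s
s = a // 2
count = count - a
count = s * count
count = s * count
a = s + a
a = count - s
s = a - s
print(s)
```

a = 9%4 = 1
s = 1-9 = -8
a = 1+(-8) = -7
s = (-7)//2 = -4
count = 9-(-7) = 16
count = (-4)*16 = -64
count = (-4)*(-64) = 256
a = (-4)+(-7) = -11
a = 256-(-4) = 260
s = 260-(-4) = 264

264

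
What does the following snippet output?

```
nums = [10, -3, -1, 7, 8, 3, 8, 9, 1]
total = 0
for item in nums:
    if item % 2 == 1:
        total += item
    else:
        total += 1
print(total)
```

19

item=10: not odd, total = 0+1 = 1
item=-3: odd, total = 1+(-3) = -2
item=-1: odd, total = (-2)+(-1) = -3
item=7: odd, total = (-3)+7 = 4
item=8: not odd, total = 4+1 = 5
item=3: odd, total = 5+3 = 8
item=8: not odd, total = 8+1 = 9
item=9: odd, total = 9+9 = 18
item=1: odd, total = 18+1 = 19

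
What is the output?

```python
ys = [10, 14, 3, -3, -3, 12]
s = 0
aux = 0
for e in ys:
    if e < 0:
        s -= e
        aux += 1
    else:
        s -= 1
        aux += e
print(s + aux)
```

43

e=10: not <0, s = 0-1 = -1; aux=10
e=14: not <0, s = (-1)-1 = -2; aux=24
e=3: not <0, s = (-2)-1 = -3; aux=27
e=-3: <0, s = (-3)-(-3) = 0; aux=28
e=-3: <0, s = 0-(-3) = 3; aux=29
e=12: not <0, s = 3-1 = 2; aux=41
s+aux = 2+41 = 43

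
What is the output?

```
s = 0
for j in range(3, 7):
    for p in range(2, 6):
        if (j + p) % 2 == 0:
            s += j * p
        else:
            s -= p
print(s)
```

j=3,p=2: odd sum, s = 0-2 = -2
j=3,p=3: even sum, s = (-2)+9 = 7
j=3,p=4: odd sum, s = 7-4 = 3
j=3,p=5: even sum, s = 3+15 = 18
j=4,p=2: even sum, s = 18+8 = 26
j=4,p=3: odd sum, s = 26-3 = 23
j=4,p=4: even sum, s = 23+16 = 39
j=4,p=5: odd sum, s = 39-5 = 34
j=5,p=2: odd sum, s = 34-2 = 32
j=5,p=3: even sum, s = 32+15 = 47
j=5,p=4: odd sum, s = 47-4 = 43
j=5,p=5: even sum, s = 43+25 = 68
j=6,p=2: even sum, s = 68+12 = 80
j=6,p=3: odd sum, s = 80-3 = 77
j=6,p=4: even sum, s = 77+24 = 101
j=6,p=5: odd sum, s = 101-5 = 96

96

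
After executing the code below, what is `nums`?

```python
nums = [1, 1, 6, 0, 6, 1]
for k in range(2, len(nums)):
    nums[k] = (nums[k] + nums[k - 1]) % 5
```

k=2: nums[2] = (6+1)%5 = 2 → [1, 1, 2, 0, 6, 1]
k=3: nums[3] = (0+2)%5 = 2 → [1, 1, 2, 2, 6, 1]
k=4: nums[4] = (6+2)%5 = 3 → [1, 1, 2, 2, 3, 1]
k=5: nums[5] = (1+3)%5 = 4 → [1, 1, 2, 2, 3, 4]

[1, 1, 2, 2, 3, 4]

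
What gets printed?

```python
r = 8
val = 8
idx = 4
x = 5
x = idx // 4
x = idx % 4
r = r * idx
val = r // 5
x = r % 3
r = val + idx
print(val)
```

x = 4//4 = 1
x = 4%4 = 0
r = 8*4 = 32
val = 32//5 = 6
x = 32%3 = 2
r = 6+4 = 10

6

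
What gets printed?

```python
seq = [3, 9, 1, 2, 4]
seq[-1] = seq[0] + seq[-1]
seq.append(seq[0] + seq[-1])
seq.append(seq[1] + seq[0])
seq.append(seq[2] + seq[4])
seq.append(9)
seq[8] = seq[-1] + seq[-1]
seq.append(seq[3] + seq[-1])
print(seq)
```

[3, 9, 1, 2, 7, 10, 12, 8, 18, 20]

seq[-1] = seq[0]+seq[-1] = 3+4 = 7 → [3, 9, 1, 2, 7]
append seq[0]+seq[-1] = 3+7 = 10 → [3, 9, 1, 2, 7, 10]
append seq[1]+seq[0] = 9+3 = 12 → [3, 9, 1, 2, 7, 10, 12]
append seq[2]+seq[4] = 1+7 = 8 → [3, 9, 1, 2, 7, 10, 12, 8]
append 9 → [3, 9, 1, 2, 7, 10, 12, 8, 9]
seq[8] = seq[-1]+seq[-1] = 9+9 = 18 → [3, 9, 1, 2, 7, 10, 12, 8, 18]
append seq[3]+seq[-1] = 2+18 = 20 → [3, 9, 1, 2, 7, 10, 12, 8, 18, 20]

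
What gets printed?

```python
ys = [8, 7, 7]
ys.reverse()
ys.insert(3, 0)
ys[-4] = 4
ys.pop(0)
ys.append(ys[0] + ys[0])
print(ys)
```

[7, 8, 0, 14]

reverse → [7, 7, 8]
insert 0 at 3 → [7, 7, 8, 0]
ys[-4] = 4 → [4, 7, 8, 0]
pop(0) removes 4 → [7, 8, 0]
append ys[0]+ys[0] = 7+7 = 14 → [7, 8, 0, 14]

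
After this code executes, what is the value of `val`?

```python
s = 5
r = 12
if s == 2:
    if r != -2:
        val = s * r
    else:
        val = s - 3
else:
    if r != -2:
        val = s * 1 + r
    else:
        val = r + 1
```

s=5, r=12
s == 2 is False; r != -2 is True
→ val = s * 1 + r = 17

17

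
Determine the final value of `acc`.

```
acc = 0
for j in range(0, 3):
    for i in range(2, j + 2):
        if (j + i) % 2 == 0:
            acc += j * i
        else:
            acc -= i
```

-1

j=1,i=2: odd sum, acc = 0-2 = -2
j=2,i=2: even sum, acc = (-2)+4 = 2
j=2,i=3: odd sum, acc = 2-3 = -1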